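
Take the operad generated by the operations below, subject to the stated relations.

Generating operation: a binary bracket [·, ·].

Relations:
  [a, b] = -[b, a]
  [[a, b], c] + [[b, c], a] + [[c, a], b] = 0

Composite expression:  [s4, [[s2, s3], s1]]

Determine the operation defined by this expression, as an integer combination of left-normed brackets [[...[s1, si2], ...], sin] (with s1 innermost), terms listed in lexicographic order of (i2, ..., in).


[[[s1, s2], s3], s4] - [[[s1, s3], s2], s4]

In the tensor algebra, words opening s1 carry the s1-anchored form.
Composite bracket: [s4, [[s2, s3], s1]]
Full expansion: 8 signed words from ab - ba (2^3 = 8).
Only words starting with s1 matter:
  s1s2s3s4 (sign +1) contributes +[[[s1, s2], s3], s4]
  s1s3s2s4 (sign -1) contributes -[[[s1, s3], s2], s4]


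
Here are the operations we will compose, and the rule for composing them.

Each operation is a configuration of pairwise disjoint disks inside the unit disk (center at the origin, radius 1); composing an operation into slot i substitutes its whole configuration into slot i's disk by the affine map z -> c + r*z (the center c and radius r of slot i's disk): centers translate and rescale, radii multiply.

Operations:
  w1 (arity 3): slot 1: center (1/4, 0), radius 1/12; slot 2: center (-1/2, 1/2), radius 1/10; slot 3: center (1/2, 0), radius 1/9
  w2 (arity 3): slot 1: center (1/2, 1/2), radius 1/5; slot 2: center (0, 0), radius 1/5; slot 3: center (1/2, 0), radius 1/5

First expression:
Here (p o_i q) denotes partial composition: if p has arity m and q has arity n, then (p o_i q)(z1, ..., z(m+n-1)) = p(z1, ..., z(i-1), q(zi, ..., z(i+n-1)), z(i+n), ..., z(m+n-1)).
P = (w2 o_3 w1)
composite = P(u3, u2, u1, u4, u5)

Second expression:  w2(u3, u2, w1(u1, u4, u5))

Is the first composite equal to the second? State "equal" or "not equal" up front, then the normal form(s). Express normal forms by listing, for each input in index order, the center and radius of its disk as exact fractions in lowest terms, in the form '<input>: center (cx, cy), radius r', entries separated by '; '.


equal: each reduces to u1: center (11/20, 0), radius 1/60; u2: center (0, 0), radius 1/5; u3: center (1/2, 1/2), radius 1/5; u4: center (2/5, 1/10), radius 1/50; u5: center (3/5, 0), radius 1/45

The first expression reduces to u1: center (11/20, 0), radius 1/60; u2: center (0, 0), radius 1/5; u3: center (1/2, 1/2), radius 1/5; u4: center (2/5, 1/10), radius 1/50; u5: center (3/5, 0), radius 1/45
The second expression reduces to u1: center (11/20, 0), radius 1/60; u2: center (0, 0), radius 1/5; u3: center (1/2, 1/2), radius 1/5; u4: center (2/5, 1/10), radius 1/50; u5: center (3/5, 0), radius 1/45
The normal forms match — equal.


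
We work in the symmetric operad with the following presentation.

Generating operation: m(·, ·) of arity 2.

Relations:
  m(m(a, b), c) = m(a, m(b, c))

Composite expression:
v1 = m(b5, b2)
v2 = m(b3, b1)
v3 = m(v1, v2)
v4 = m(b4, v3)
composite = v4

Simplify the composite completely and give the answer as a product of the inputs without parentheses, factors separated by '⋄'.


The m-tree's shape is irrelevant; the b-reading-order decides.
m(b5, b2) linearizes to b5 ⋄ b2
m(b3, b1) linearizes to b3 ⋄ b1
m(m(b5, b2), m(b3, b1)) linearizes to b5 ⋄ b2 ⋄ b3 ⋄ b1
m(b4, m(m(b5, b2), m(b3, b1))) linearizes to b4 ⋄ b5 ⋄ b2 ⋄ b3 ⋄ b1

b4 ⋄ b5 ⋄ b2 ⋄ b3 ⋄ b1


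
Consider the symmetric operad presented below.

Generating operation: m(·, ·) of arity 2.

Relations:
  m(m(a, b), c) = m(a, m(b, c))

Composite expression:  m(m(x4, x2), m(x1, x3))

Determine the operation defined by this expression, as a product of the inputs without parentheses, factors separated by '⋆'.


x4 ⋆ x2 ⋆ x1 ⋆ x3

The m-tree's shape is irrelevant; the x-reading-order decides.
m(x4, x2) collapses to x4 ⋆ x2
m(x1, x3) collapses to x1 ⋆ x3
m(m(x4, x2), m(x1, x3)) collapses to x4 ⋆ x2 ⋆ x1 ⋆ x3


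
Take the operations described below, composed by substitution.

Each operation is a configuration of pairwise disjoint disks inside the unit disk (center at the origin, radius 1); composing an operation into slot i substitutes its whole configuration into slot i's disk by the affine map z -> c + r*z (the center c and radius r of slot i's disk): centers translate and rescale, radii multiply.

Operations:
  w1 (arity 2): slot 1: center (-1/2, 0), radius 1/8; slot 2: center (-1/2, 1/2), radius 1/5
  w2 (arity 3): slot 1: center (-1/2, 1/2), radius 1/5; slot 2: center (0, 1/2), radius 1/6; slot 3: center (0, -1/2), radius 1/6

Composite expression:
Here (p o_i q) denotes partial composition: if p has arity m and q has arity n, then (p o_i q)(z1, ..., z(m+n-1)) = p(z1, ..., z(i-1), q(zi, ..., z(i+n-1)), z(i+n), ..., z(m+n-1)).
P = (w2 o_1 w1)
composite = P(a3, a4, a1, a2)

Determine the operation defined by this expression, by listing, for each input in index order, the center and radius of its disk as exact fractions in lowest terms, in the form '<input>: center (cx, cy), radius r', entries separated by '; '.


Only the slot chain above each a matters under w2; compose those maps.
input a3: composing its 2 substitution steps yields center (-3/5, 1/2), radius 1/40
input a4: composing its 2 substitution steps yields center (-3/5, 3/5), radius 1/25
input a1: composing its 1 substitution step yields center (0, 1/2), radius 1/6
input a2: composing its 1 substitution step yields center (0, -1/2), radius 1/6

a1: center (0, 1/2), radius 1/6; a2: center (0, -1/2), radius 1/6; a3: center (-3/5, 1/2), radius 1/40; a4: center (-3/5, 3/5), radius 1/25


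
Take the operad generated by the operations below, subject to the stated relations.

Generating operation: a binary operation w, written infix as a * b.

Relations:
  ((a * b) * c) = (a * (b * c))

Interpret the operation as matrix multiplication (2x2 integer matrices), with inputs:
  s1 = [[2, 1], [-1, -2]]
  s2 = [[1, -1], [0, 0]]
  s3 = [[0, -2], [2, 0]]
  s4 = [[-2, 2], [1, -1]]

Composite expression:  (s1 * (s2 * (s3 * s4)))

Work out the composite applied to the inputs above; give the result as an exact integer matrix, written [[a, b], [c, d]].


[[4, -4], [-2, 2]]

(s3 * s4) = [[-2, 2], [-4, 4]]
(s2 * (s3 * s4)) = [[2, -2], [0, 0]]
(s1 * (s2 * (s3 * s4))) = [[4, -4], [-2, 2]]


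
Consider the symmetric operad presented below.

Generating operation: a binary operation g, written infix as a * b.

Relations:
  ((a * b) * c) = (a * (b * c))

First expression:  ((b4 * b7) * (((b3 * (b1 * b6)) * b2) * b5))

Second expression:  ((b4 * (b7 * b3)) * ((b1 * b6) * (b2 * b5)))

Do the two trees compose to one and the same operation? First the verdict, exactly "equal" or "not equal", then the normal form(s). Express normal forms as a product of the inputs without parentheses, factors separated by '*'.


The first expression reduces to b4 * b7 * b3 * b1 * b6 * b2 * b5
The second expression reduces to b4 * b7 * b3 * b1 * b6 * b2 * b5
Identical normal forms: equal.

equal; both compose to b4 * b7 * b3 * b1 * b6 * b2 * b5


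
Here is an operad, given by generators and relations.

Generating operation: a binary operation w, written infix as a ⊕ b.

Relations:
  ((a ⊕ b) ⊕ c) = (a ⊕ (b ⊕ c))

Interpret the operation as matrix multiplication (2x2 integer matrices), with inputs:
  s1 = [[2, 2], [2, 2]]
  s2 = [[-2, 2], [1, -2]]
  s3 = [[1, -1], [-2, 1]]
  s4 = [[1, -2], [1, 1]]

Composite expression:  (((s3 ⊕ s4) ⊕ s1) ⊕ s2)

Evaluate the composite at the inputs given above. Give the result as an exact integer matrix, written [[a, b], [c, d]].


(s3 ⊕ s4) = [[0, -3], [-1, 5]]
((s3 ⊕ s4) ⊕ s1) = [[-6, -6], [8, 8]]
(((s3 ⊕ s4) ⊕ s1) ⊕ s2) = [[6, 0], [-8, 0]]

[[6, 0], [-8, 0]]


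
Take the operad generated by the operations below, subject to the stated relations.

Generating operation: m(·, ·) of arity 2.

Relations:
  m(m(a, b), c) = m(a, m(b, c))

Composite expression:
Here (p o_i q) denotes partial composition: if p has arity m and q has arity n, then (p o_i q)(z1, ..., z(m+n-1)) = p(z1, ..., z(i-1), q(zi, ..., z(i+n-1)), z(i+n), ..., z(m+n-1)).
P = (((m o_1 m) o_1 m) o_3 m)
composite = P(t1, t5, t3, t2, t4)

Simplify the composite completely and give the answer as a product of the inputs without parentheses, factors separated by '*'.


The m-tree's shape is irrelevant; the t-reading-order decides.
m(t1, t5) linearizes to t1 * t5
m(t3, t2) linearizes to t3 * t2
m(m(t1, t5), m(t3, t2)) linearizes to t1 * t5 * t3 * t2
m(m(m(t1, t5), m(t3, t2)), t4) linearizes to t1 * t5 * t3 * t2 * t4

t1 * t5 * t3 * t2 * t4


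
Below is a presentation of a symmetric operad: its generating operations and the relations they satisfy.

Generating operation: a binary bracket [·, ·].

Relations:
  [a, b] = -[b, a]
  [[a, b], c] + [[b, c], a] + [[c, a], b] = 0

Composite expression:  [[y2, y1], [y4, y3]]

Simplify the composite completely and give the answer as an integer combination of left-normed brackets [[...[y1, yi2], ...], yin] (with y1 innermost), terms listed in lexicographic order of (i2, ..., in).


[[[y1, y2], y3], y4] - [[[y1, y2], y4], y3]


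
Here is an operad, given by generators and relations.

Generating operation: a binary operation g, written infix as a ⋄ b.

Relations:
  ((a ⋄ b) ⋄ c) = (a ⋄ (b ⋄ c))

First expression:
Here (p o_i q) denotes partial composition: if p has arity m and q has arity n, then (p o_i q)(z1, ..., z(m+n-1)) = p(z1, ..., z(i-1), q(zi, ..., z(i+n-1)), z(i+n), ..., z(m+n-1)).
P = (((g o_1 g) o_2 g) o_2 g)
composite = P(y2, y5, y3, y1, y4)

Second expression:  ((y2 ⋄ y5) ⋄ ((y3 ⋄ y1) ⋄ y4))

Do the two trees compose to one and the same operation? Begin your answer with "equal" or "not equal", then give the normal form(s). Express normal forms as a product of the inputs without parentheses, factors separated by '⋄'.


equal: each reduces to y2 ⋄ y5 ⋄ y3 ⋄ y1 ⋄ y4

Reducing the first expression gives y2 ⋄ y5 ⋄ y3 ⋄ y1 ⋄ y4
Reducing the second expression gives y2 ⋄ y5 ⋄ y3 ⋄ y1 ⋄ y4
Same normal form: equal.


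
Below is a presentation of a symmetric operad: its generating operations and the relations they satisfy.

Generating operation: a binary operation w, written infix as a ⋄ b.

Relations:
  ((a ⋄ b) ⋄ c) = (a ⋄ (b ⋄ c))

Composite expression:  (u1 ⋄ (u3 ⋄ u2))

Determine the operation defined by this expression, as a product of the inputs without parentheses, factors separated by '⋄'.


Key point: w is associative — brackets drop, the u-order remains.
(u3 ⋄ u2) reduces to u3 ⋄ u2
(u1 ⋄ (u3 ⋄ u2)) reduces to u1 ⋄ u3 ⋄ u2

u1 ⋄ u3 ⋄ u2


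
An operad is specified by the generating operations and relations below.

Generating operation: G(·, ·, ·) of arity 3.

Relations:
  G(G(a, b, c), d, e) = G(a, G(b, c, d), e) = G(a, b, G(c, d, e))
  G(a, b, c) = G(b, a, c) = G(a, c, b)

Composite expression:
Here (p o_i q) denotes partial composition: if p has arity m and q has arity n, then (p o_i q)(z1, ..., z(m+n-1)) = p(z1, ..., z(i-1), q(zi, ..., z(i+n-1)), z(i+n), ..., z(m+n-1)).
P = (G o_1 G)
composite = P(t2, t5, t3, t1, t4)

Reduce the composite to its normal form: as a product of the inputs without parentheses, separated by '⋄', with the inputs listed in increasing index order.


With G associative and commutative, the t-input set is all that matters.
G(t2, t5, t3) unparenthesizes to t2 ⋄ t5 ⋄ t3
G(G(t2, t5, t3), t1, t4) unparenthesizes to t2 ⋄ t5 ⋄ t3 ⋄ t1 ⋄ t4
sorting the factors by input index: t1 ⋄ t2 ⋄ t3 ⋄ t4 ⋄ t5

t1 ⋄ t2 ⋄ t3 ⋄ t4 ⋄ t5


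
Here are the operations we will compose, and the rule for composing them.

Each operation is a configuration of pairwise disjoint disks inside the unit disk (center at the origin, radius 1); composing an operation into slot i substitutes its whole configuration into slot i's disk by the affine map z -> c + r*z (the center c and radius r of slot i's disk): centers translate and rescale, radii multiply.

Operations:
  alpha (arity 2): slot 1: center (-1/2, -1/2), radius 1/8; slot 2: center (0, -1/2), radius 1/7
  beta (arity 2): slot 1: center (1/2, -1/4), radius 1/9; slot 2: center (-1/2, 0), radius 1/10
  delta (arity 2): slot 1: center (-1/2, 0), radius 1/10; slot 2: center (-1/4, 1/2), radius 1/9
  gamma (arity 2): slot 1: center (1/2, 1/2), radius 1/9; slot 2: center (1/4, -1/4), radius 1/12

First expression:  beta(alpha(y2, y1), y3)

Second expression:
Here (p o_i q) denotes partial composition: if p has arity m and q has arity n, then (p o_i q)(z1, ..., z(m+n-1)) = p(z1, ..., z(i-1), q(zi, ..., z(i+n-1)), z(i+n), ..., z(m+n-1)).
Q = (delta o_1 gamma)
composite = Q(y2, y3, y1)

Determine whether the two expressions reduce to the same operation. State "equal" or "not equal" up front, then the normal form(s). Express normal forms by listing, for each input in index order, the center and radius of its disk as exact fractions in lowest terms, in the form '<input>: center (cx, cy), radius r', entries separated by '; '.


not equal: they reduce to y1: center (1/2, -11/36), radius 1/63; y2: center (4/9, -11/36), radius 1/72; y3: center (-1/2, 0), radius 1/10 and y1: center (-1/4, 1/2), radius 1/9; y2: center (-9/20, 1/20), radius 1/90; y3: center (-19/40, -1/40), radius 1/120


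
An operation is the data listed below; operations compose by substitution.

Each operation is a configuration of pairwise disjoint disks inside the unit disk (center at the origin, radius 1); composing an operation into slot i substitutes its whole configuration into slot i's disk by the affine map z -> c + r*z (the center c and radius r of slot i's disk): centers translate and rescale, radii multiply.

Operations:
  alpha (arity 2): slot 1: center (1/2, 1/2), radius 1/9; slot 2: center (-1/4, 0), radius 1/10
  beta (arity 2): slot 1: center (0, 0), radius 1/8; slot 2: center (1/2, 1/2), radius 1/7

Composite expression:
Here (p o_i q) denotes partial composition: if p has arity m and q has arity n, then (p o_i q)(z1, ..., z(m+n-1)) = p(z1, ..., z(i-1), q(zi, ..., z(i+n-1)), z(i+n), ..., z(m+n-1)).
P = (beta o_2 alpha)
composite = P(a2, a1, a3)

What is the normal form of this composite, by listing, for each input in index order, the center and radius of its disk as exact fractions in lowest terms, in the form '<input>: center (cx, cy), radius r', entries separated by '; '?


a1: center (4/7, 4/7), radius 1/63; a2: center (0, 0), radius 1/8; a3: center (13/28, 1/2), radius 1/70

Only the slot chain above each a matters under beta; compose those maps.
input a2: composing its 1 substitution step yields center (0, 0), radius 1/8
input a1: composing its 2 substitution steps yields center (4/7, 4/7), radius 1/63
input a3: composing its 2 substitution steps yields center (13/28, 1/2), radius 1/70


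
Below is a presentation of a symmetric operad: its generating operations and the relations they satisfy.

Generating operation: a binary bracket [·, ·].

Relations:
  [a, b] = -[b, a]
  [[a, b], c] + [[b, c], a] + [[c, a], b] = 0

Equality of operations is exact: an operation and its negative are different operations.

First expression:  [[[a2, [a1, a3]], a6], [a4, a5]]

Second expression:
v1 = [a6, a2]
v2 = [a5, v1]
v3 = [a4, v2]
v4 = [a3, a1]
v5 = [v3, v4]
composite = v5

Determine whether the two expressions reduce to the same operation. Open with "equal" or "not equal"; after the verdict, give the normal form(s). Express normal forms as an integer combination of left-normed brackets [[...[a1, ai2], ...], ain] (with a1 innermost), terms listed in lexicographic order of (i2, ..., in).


not equal — first -[[[[[a1, a3], a2], a6], a4], a5] + [[[[[a1, a3], a2], a6], a5], a4], second -[[[[[a1, a3], a2], a6], a5], a4] + [[[[[a1, a3], a4], a2], a6], a5] - [[[[[a1, a3], a4], a5], a2], a6] + [[[[[a1, a3], a4], a5], a6], a2] - [[[[[a1, a3], a4], a6], a2], a5] + [[[[[a1, a3], a5], a2], a6], a4] - [[[[[a1, a3], a5], a6], a2], a4] + [[[[[a1, a3], a6], a2], a5], a4]

Normal form of the first expression: -[[[[[a1, a3], a2], a6], a4], a5] + [[[[[a1, a3], a2], a6], a5], a4]
Normal form of the second expression: -[[[[[a1, a3], a2], a6], a5], a4] + [[[[[a1, a3], a4], a2], a6], a5] - [[[[[a1, a3], a4], a5], a2], a6] + [[[[[a1, a3], a4], a5], a6], a2] - [[[[[a1, a3], a4], a6], a2], a5] + [[[[[a1, a3], a5], a2], a6], a4] - [[[[[a1, a3], a5], a6], a2], a4] + [[[[[a1, a3], a6], a2], a5], a4]
Different reductions; not equal.


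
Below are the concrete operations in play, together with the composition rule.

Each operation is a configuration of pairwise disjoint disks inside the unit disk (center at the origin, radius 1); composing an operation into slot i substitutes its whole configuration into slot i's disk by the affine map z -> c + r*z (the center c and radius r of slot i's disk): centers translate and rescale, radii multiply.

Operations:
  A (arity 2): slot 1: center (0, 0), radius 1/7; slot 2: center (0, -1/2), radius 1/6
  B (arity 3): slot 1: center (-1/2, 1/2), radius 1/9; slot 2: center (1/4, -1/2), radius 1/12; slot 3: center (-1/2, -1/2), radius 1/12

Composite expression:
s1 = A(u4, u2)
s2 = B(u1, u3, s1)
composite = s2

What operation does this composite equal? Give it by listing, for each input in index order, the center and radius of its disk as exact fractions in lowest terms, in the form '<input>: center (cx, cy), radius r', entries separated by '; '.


u1: center (-1/2, 1/2), radius 1/9; u2: center (-1/2, -13/24), radius 1/72; u3: center (1/4, -1/2), radius 1/12; u4: center (-1/2, -1/2), radius 1/84

Only the slot chain above each u matters under B; compose those maps.
for u1, the 1-step affine chain lands on center (-1/2, 1/2), radius 1/9
for u3, the 1-step affine chain lands on center (1/4, -1/2), radius 1/12
for u4, the 2-step affine chain lands on center (-1/2, -1/2), radius 1/84
for u2, the 2-step affine chain lands on center (-1/2, -13/24), radius 1/72


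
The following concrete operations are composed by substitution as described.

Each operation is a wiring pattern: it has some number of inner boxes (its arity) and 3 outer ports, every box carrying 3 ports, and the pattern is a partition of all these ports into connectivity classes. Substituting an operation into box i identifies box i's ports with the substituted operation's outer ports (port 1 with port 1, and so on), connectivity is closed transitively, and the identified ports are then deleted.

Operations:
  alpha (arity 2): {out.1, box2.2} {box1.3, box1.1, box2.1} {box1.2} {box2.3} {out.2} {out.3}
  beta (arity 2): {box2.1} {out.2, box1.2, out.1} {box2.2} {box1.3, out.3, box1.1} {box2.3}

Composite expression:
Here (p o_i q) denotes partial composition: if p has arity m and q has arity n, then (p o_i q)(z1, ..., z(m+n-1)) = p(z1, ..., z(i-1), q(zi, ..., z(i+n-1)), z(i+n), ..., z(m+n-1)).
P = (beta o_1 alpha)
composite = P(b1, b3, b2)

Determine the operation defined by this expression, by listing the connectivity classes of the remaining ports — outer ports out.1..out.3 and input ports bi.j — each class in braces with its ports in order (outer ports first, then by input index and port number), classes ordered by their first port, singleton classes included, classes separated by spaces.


Treat the ports identified at beta as solder joints: merge, then drop.
after alpha, the pattern on (b1, b3) reads {out.1, b3.2} {out.2} {out.3} {b1.1, b1.3, b3.1} {b1.2} {b3.3} (out.j = its outer ports)
after beta, the pattern on (b1, b3, b2) reads {out.1, out.2} {out.3, b3.2} {b1.1, b1.3, b3.1} {b1.2} {b2.1} {b2.2} {b2.3} {b3.3} (out.j = its outer ports)

{out.1, out.2} {out.3, b3.2} {b1.1, b1.3, b3.1} {b1.2} {b2.1} {b2.2} {b2.3} {b3.3}


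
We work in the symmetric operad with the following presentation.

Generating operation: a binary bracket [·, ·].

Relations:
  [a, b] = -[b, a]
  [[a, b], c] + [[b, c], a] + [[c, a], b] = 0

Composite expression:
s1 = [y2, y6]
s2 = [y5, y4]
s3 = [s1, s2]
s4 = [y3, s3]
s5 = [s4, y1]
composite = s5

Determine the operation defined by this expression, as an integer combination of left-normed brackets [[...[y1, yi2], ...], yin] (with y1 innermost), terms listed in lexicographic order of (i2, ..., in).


-[[[[[y1, y2], y6], y4], y5], y3] + [[[[[y1, y2], y6], y5], y4], y3] + [[[[[y1, y3], y2], y6], y4], y5] - [[[[[y1, y3], y2], y6], y5], y4] - [[[[[y1, y3], y4], y5], y2], y6] + [[[[[y1, y3], y4], y5], y6], y2] + [[[[[y1, y3], y5], y4], y2], y6] - [[[[[y1, y3], y5], y4], y6], y2] - [[[[[y1, y3], y6], y2], y4], y5] + [[[[[y1, y3], y6], y2], y5], y4] + [[[[[y1, y4], y5], y2], y6], y3] - [[[[[y1, y4], y5], y6], y2], y3] - [[[[[y1, y5], y4], y2], y6], y3] + [[[[[y1, y5], y4], y6], y2], y3] + [[[[[y1, y6], y2], y4], y5], y3] - [[[[[y1, y6], y2], y5], y4], y3]

Expand each bracket as ab - ba; the y1-initial words give the coefficients.
Composite bracket: [[y3, [[y2, y6], [y5, y4]]], y1]
Each bracket splits as ab - ba, giving 32 signed words (2^5 = 32).
Keep just the words that open with y1:
  sign of y1y2y6y4y5y3 is -1, so it contributes -[[[[[y1, y2], y6], y4], y5], y3]
  sign of y1y2y6y5y4y3 is +1, so it contributes +[[[[[y1, y2], y6], y5], y4], y3]
  sign of y1y3y2y6y4y5 is +1, so it contributes +[[[[[y1, y3], y2], y6], y4], y5]
  sign of y1y3y2y6y5y4 is -1, so it contributes -[[[[[y1, y3], y2], y6], y5], y4]
  sign of y1y3y4y5y2y6 is -1, so it contributes -[[[[[y1, y3], y4], y5], y2], y6]
  sign of y1y3y4y5y6y2 is +1, so it contributes +[[[[[y1, y3], y4], y5], y6], y2]
  sign of y1y3y5y4y2y6 is +1, so it contributes +[[[[[y1, y3], y5], y4], y2], y6]
  sign of y1y3y5y4y6y2 is -1, so it contributes -[[[[[y1, y3], y5], y4], y6], y2]
  sign of y1y3y6y2y4y5 is -1, so it contributes -[[[[[y1, y3], y6], y2], y4], y5]
  sign of y1y3y6y2y5y4 is +1, so it contributes +[[[[[y1, y3], y6], y2], y5], y4]
  sign of y1y4y5y2y6y3 is +1, so it contributes +[[[[[y1, y4], y5], y2], y6], y3]
  sign of y1y4y5y6y2y3 is -1, so it contributes -[[[[[y1, y4], y5], y6], y2], y3]
  sign of y1y5y4y2y6y3 is -1, so it contributes -[[[[[y1, y5], y4], y2], y6], y3]
  sign of y1y5y4y6y2y3 is +1, so it contributes +[[[[[y1, y5], y4], y6], y2], y3]
  sign of y1y6y2y4y5y3 is +1, so it contributes +[[[[[y1, y6], y2], y4], y5], y3]
  sign of y1y6y2y5y4y3 is -1, so it contributes -[[[[[y1, y6], y2], y5], y4], y3]


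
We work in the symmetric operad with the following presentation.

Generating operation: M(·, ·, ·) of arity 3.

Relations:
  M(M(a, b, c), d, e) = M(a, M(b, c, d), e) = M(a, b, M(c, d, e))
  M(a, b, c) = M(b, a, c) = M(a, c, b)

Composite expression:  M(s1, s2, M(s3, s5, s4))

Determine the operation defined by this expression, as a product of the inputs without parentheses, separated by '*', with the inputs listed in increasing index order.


s1 * s2 * s3 * s4 * s5

Both nesting and order wash out for M; what remains is which s's occur.
M(s3, s5, s4) collapses to s3 * s5 * s4
M(s1, s2, M(s3, s5, s4)) collapses to s1 * s2 * s3 * s5 * s4
commutativity sorts the factors: s1 * s2 * s3 * s4 * s5


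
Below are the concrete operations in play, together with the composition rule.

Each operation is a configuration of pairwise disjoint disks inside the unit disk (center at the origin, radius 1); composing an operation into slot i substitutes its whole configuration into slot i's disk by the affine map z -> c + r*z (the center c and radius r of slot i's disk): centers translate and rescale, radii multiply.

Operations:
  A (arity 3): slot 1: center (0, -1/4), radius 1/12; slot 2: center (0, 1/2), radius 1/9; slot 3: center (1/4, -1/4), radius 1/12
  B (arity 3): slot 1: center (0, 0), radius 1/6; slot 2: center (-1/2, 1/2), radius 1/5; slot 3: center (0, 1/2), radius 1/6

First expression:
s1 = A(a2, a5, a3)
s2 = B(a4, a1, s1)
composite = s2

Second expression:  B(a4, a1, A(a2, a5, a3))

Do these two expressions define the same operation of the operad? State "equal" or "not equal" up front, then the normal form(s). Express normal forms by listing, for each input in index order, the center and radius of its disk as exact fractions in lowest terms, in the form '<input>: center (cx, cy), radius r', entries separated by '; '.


Reducing the first expression gives a1: center (-1/2, 1/2), radius 1/5; a2: center (0, 11/24), radius 1/72; a3: center (1/24, 11/24), radius 1/72; a4: center (0, 0), radius 1/6; a5: center (0, 7/12), radius 1/54
Reducing the second expression gives a1: center (-1/2, 1/2), radius 1/5; a2: center (0, 11/24), radius 1/72; a3: center (1/24, 11/24), radius 1/72; a4: center (0, 0), radius 1/6; a5: center (0, 7/12), radius 1/54
The forms coincide; equal.

equal; both compose to a1: center (-1/2, 1/2), radius 1/5; a2: center (0, 11/24), radius 1/72; a3: center (1/24, 11/24), radius 1/72; a4: center (0, 0), radius 1/6; a5: center (0, 7/12), radius 1/54


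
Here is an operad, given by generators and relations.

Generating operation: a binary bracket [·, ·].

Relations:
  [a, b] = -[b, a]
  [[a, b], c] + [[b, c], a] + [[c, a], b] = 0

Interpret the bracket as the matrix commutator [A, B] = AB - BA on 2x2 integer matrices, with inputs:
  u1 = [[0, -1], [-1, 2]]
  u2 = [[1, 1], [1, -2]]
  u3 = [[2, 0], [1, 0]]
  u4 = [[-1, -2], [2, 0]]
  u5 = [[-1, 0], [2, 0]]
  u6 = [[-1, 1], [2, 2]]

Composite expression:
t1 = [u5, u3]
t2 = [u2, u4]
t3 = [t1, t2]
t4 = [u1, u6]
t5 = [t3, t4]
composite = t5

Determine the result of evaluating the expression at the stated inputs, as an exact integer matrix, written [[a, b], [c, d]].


[u5, u3] = [[0, 0], [5, 0]]
[u2, u4] = [[4, -5], [-7, -4]]
[[u5, u3], [u2, u4]] = [[25, 0], [40, -25]]
[u1, u6] = [[-1, -5], [7, 1]]
[[[u5, u3], [u2, u4]], [u1, u6]] = [[200, -250], [-430, -200]]

[[200, -250], [-430, -200]]


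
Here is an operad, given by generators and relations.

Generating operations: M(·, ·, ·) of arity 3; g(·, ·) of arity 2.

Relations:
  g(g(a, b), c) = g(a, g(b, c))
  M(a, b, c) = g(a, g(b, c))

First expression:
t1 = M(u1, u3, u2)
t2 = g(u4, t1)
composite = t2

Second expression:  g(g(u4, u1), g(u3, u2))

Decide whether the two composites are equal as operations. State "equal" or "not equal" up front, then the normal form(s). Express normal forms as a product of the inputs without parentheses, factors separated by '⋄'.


equal — both sides give u4 ⋄ u1 ⋄ u3 ⋄ u2

The first expression, normalized: u4 ⋄ u1 ⋄ u3 ⋄ u2
The second expression, normalized: u4 ⋄ u1 ⋄ u3 ⋄ u2
Identical normal forms: equal.


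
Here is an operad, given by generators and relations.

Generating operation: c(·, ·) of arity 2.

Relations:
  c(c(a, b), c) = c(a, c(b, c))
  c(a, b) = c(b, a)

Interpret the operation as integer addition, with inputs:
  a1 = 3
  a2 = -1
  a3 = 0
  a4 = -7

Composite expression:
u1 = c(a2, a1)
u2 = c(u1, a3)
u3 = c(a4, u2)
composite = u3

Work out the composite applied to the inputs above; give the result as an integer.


-5

c(a2, a1) = 2
c(c(a2, a1), a3) = 2
c(a4, c(c(a2, a1), a3)) = -5


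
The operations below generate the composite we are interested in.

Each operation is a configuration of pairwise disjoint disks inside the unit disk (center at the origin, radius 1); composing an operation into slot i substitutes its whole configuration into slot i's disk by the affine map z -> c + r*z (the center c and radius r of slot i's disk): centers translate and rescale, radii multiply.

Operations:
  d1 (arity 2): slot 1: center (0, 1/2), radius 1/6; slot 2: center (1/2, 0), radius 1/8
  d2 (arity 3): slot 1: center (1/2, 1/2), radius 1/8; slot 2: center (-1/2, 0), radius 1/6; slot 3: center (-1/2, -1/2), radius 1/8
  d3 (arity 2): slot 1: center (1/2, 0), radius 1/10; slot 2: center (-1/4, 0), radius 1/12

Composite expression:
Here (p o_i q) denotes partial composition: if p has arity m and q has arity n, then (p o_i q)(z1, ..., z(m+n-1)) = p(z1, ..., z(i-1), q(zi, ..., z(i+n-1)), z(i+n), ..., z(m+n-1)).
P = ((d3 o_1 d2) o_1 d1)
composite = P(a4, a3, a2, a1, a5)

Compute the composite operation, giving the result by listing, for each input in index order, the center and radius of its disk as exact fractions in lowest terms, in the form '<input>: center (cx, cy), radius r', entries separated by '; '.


a1: center (9/20, -1/20), radius 1/80; a2: center (9/20, 0), radius 1/60; a3: center (89/160, 1/20), radius 1/640; a4: center (11/20, 9/160), radius 1/480; a5: center (-1/4, 0), radius 1/12

Follow each a-input down from d3: c' goes to c + r*c', radius to r*r'.
input a4: applying the 3 nested substitutions gives center (11/20, 9/160), radius 1/480
input a3: applying the 3 nested substitutions gives center (89/160, 1/20), radius 1/640
input a2: applying the 2 nested substitutions gives center (9/20, 0), radius 1/60
input a1: applying the 2 nested substitutions gives center (9/20, -1/20), radius 1/80
input a5: applying the 1 nested substitution gives center (-1/4, 0), radius 1/12


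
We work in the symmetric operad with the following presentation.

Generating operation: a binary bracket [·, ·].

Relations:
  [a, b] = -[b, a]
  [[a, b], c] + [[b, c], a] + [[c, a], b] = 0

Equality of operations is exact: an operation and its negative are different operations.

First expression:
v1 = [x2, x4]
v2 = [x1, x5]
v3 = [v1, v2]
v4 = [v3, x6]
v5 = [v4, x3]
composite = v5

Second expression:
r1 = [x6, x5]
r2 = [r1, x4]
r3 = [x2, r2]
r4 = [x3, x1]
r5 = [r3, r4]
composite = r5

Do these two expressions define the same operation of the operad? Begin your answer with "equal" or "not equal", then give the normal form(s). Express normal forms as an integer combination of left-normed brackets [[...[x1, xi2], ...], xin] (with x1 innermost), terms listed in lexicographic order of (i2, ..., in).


not equal; the first gives -[[[[[x1, x5], x2], x4], x6], x3] + [[[[[x1, x5], x4], x2], x6], x3] and the second [[[[[x1, x3], x2], x4], x5], x6] - [[[[[x1, x3], x2], x4], x6], x5] - [[[[[x1, x3], x2], x5], x6], x4] + [[[[[x1, x3], x2], x6], x5], x4] - [[[[[x1, x3], x4], x5], x6], x2] + [[[[[x1, x3], x4], x6], x5], x2] + [[[[[x1, x3], x5], x6], x4], x2] - [[[[[x1, x3], x6], x5], x4], x2]

Normal form of the first expression: -[[[[[x1, x5], x2], x4], x6], x3] + [[[[[x1, x5], x4], x2], x6], x3]
Normal form of the second expression: [[[[[x1, x3], x2], x4], x5], x6] - [[[[[x1, x3], x2], x4], x6], x5] - [[[[[x1, x3], x2], x5], x6], x4] + [[[[[x1, x3], x2], x6], x5], x4] - [[[[[x1, x3], x4], x5], x6], x2] + [[[[[x1, x3], x4], x6], x5], x2] + [[[[[x1, x3], x5], x6], x4], x2] - [[[[[x1, x3], x6], x5], x4], x2]
The normal forms differ: not equal.


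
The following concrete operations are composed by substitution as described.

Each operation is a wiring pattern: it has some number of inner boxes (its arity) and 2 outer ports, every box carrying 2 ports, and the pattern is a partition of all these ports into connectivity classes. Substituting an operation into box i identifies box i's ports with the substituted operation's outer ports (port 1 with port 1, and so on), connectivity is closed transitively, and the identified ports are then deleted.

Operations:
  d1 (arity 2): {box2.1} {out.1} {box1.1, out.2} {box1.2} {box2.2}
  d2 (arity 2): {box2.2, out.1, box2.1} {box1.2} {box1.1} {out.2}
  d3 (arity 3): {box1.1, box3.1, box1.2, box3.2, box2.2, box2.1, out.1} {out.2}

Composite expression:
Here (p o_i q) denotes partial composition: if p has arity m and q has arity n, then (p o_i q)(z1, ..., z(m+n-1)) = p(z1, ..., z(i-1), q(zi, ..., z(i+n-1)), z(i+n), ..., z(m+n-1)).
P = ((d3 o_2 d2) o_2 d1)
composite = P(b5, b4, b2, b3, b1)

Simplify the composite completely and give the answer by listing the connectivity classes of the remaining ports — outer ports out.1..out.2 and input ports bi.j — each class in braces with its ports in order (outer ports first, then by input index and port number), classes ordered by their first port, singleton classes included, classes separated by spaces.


{out.1, b1.1, b1.2, b3.1, b3.2, b5.1, b5.2} {out.2} {b2.1} {b2.2} {b4.1} {b4.2}


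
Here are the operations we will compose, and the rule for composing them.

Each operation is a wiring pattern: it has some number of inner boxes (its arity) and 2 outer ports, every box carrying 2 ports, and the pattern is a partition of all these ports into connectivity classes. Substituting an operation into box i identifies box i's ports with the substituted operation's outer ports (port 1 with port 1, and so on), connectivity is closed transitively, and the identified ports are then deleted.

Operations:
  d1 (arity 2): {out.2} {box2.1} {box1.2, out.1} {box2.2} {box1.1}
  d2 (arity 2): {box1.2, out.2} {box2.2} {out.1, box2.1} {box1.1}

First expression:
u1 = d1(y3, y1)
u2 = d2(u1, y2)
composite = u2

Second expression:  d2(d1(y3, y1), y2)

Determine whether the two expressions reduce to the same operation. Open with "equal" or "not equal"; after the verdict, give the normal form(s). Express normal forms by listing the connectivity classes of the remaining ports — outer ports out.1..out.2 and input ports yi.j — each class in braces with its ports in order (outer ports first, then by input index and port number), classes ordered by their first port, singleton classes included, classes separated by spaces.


Normal form of the first expression: {out.1, y2.1} {out.2} {y1.1} {y1.2} {y2.2} {y3.1} {y3.2}
Normal form of the second expression: {out.1, y2.1} {out.2} {y1.1} {y1.2} {y2.2} {y3.1} {y3.2}
Both agree, so they are equal.

equal; the common form is {out.1, y2.1} {out.2} {y1.1} {y1.2} {y2.2} {y3.1} {y3.2}


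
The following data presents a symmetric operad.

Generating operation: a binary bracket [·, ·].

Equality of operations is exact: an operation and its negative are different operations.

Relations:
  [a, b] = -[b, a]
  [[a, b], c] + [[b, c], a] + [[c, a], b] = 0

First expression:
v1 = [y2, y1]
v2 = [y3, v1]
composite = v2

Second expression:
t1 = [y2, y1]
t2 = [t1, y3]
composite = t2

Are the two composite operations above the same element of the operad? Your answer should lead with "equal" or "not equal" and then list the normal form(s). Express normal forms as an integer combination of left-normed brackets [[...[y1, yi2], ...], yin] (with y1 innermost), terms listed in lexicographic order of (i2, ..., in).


not equal — first [[y1, y2], y3], second -[[y1, y2], y3]


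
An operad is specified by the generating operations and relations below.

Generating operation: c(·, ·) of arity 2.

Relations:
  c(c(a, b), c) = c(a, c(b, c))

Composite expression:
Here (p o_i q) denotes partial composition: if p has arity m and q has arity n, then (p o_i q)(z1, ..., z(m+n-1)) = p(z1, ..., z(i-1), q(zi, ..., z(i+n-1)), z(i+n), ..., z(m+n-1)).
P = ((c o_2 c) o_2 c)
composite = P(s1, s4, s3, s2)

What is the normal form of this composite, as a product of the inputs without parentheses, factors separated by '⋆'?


The c-tree's shape is irrelevant; the s-reading-order decides.
c(s4, s3) unparenthesizes to s4 ⋆ s3
c(c(s4, s3), s2) unparenthesizes to s4 ⋆ s3 ⋆ s2
c(s1, c(c(s4, s3), s2)) unparenthesizes to s1 ⋆ s4 ⋆ s3 ⋆ s2

s1 ⋆ s4 ⋆ s3 ⋆ s2


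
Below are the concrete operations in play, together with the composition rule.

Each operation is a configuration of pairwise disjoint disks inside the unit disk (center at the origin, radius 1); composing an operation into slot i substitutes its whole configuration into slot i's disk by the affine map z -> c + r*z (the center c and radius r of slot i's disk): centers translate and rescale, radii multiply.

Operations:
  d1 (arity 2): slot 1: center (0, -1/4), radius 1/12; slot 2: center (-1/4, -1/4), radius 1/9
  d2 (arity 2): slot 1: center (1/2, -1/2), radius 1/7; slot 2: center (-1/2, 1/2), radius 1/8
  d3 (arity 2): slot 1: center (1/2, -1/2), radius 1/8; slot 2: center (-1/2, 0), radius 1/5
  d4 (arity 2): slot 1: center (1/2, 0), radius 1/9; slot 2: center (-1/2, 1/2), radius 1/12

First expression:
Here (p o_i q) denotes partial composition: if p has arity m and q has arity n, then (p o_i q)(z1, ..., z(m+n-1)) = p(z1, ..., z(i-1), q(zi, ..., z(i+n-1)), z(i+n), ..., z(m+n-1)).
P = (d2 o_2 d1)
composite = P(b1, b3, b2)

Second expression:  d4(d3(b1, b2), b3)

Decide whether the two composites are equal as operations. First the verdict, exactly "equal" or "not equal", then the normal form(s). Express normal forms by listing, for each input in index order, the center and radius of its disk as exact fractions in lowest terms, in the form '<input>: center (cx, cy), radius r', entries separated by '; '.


not equal; the first gives b1: center (1/2, -1/2), radius 1/7; b2: center (-17/32, 15/32), radius 1/72; b3: center (-1/2, 15/32), radius 1/96 and the second b1: center (5/9, -1/18), radius 1/72; b2: center (4/9, 0), radius 1/45; b3: center (-1/2, 1/2), radius 1/12

The first composite normalizes to b1: center (1/2, -1/2), radius 1/7; b2: center (-17/32, 15/32), radius 1/72; b3: center (-1/2, 15/32), radius 1/96
The second composite normalizes to b1: center (5/9, -1/18), radius 1/72; b2: center (4/9, 0), radius 1/45; b3: center (-1/2, 1/2), radius 1/12
The forms do not match — not equal.


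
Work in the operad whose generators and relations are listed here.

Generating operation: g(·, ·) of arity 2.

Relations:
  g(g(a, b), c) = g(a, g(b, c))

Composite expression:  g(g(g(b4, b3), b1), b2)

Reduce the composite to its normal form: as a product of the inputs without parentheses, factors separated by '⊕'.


b4 ⊕ b3 ⊕ b1 ⊕ b2

All parenthesizations of g agree; list the b-inputs left to right.
g(b4, b3) flattens to b4 ⊕ b3
g(g(b4, b3), b1) flattens to b4 ⊕ b3 ⊕ b1
g(g(g(b4, b3), b1), b2) flattens to b4 ⊕ b3 ⊕ b1 ⊕ b2


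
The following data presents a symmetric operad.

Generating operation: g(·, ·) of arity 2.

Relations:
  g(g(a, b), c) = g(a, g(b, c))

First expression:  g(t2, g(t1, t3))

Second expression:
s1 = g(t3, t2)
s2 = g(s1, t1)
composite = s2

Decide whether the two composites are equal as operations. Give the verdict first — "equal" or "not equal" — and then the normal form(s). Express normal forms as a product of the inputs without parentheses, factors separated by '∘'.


not equal — first t2 ∘ t1 ∘ t3, second t3 ∘ t2 ∘ t1

The first expression, normalized: t2 ∘ t1 ∘ t3
The second expression, normalized: t3 ∘ t2 ∘ t1
They disagree, so not equal.


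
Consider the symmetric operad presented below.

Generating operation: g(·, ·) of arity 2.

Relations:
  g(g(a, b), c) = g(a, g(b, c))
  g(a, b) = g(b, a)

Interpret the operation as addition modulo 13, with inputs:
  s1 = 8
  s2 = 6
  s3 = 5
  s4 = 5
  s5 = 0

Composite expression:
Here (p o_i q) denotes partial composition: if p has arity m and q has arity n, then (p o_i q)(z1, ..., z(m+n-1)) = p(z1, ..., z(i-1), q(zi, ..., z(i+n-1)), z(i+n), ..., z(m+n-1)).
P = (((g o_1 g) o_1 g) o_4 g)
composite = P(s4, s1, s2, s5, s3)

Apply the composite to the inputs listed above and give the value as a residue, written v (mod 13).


g(s4, s1) = 0
g(g(s4, s1), s2) = 6
g(s5, s3) = 5
g(g(g(s4, s1), s2), g(s5, s3)) = 11

11 (mod 13)


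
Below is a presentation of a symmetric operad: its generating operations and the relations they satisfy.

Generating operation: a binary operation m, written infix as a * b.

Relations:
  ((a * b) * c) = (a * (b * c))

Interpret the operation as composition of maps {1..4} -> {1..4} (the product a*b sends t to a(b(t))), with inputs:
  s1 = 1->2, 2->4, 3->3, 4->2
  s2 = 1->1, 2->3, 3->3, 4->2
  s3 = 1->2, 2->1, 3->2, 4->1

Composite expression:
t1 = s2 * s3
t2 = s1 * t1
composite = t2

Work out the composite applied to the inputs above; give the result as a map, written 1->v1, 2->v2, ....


1->3, 2->2, 3->3, 4->2


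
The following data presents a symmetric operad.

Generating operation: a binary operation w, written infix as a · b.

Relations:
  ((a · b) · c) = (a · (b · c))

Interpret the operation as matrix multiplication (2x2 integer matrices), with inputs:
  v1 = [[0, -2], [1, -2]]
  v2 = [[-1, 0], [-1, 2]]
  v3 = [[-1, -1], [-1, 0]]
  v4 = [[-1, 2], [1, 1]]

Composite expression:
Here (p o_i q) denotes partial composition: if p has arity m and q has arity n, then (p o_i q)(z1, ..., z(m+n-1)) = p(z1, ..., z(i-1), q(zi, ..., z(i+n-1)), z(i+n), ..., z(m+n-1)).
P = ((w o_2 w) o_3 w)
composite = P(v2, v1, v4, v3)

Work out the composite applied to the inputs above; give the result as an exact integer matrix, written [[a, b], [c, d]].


(v4 · v3) = [[-1, 1], [-2, -1]]
(v1 · (v4 · v3)) = [[4, 2], [3, 3]]
(v2 · (v1 · (v4 · v3))) = [[-4, -2], [2, 4]]

[[-4, -2], [2, 4]]
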